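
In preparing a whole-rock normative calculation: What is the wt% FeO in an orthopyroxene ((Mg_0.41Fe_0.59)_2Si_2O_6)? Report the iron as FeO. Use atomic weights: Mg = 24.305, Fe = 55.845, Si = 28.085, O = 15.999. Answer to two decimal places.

35.62 wt%

M((Mg_0.41Fe_0.59)_2Si_2O_6) = 237.991 g/mol; M(FeO) = 71.844 g/mol.
Moles FeO per formula unit = 1.18 Fe ÷ 1 = 1.1800.
FeO fraction = (1.1800 × 71.844) / 237.991 = 84.776/237.991 = 0.3562.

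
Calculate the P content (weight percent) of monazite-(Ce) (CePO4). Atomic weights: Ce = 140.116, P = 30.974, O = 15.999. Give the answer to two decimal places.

13.18 weight percent

Formula mass = 1·140.116 + 1·30.974 + 4·15.999 = 235.086 g/mol, of which 30.974 g is P.
So P makes up 30.974/235.086 = 0.1318 of the mass, i.e. 13.18%.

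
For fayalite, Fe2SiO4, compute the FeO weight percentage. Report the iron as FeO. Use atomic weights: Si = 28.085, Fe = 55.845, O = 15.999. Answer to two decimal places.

70.51 wt%

M(Fe2SiO4) = 203.771 g/mol; M(FeO) = 71.844 g/mol.
Moles FeO per formula unit = 2 Fe ÷ 1 = 2.0000.
FeO fraction = (2.0000 × 71.844) / 203.771 = 143.688/203.771 = 0.7051.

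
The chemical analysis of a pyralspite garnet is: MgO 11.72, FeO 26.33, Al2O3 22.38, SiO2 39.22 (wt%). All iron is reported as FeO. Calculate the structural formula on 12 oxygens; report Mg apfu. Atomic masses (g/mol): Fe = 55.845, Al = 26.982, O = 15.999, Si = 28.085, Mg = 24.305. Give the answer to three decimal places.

MgO (M=40.304): mol = 0.29079; Mg = 0.29079, O = 0.29079.
FeO (M=71.844): mol = 0.36649; Fe = 0.36649, O = 0.36649.
Al2O3 (M=101.961): mol = 0.21950; Al = 0.43900, O = 0.65850.
SiO2 (M=60.083): mol = 0.65276; Si = 0.65276, O = 1.30552.
ΣO = 2.62130; factor = 12/ΣO = 4.57788.
Mg apfu = 0.29079 × 4.57788 = 1.331.

1.331 Mg apfu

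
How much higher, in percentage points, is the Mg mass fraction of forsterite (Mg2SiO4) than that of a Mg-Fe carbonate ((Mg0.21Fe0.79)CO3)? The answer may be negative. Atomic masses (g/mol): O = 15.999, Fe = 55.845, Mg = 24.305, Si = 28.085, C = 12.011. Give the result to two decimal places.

29.88 percentage points

First mineral: 48.610 g Mg in 140.691 g formula = 34.55 wt% Mg.
Second mineral: 5.104 g Mg in 109.230 g formula = 4.67 wt% Mg.
34.55% − 4.67% gives a difference of 29.88 percentage points.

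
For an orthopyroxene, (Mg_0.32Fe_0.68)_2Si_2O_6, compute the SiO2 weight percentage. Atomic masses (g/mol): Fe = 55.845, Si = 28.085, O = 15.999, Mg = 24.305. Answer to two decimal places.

Molar mass of (Mg_0.32Fe_0.68)_2Si_2O_6 = 0.64*24.305 + 1.36*55.845 + 2*28.085 + 6*15.999 = 243.668 g/mol.
Each formula unit contains 2 Si, equivalent to 2/1 = 2.0000 mol SiO2.
M(SiO2) = 1×28.085 + 2×15.999 = 60.083 g/mol.
Mass of SiO2 per formula unit = 2.0000 × 60.083 = 120.166 g.
SiO2 wt% = 120.166 / 243.668 × 100 = 49.32%.

49.32 wt%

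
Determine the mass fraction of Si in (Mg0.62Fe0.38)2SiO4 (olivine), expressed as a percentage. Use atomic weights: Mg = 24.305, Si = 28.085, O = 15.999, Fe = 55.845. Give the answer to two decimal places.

Formula mass = 1.24·24.305 + 0.76·55.845 + 1·28.085 + 4·15.999 = 164.661 g/mol, of which 28.085 g is Si.
So Si makes up 28.085/164.661 = 0.1706 of the mass, i.e. 17.06%.

17.06 weight percent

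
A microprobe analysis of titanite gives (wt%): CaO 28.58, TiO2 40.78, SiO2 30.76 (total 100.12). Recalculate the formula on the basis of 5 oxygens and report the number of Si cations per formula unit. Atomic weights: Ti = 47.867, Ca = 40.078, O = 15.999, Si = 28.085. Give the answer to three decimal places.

1.002 Si apfu

CaO (M=56.077): mol = 0.50966; Ca = 0.50966, O = 0.50966.
TiO2 (M=79.865): mol = 0.51061; Ti = 0.51061, O = 1.02122.
SiO2 (M=60.083): mol = 0.51196; Si = 0.51196, O = 1.02392.
ΣO = 2.55480; factor = 5/ΣO = 1.95710.
Si apfu = 0.51196 × 1.95710 = 1.002.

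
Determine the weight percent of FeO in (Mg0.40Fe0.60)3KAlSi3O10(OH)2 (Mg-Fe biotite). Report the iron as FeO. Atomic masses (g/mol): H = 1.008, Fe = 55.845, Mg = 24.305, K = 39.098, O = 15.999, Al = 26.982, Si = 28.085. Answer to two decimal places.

Formula mass = 474.026 g/mol.
1.80 Fe → 1.8000 mol FeO per formula unit; M(FeO) = 71.844, so FeO mass = 129.319 g.
129.319/474.026 × 100 = 27.28 wt%.

27.28 wt%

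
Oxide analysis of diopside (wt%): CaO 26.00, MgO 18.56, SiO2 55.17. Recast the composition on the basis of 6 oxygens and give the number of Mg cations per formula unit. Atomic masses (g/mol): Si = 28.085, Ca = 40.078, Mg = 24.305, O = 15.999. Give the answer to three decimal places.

1.001 Mg apfu

CaO: 26.00/56.077 = 0.46365 mol → 0.46365 mol Ca, 0.46365 mol O.
MgO: 18.56/40.304 = 0.46050 mol → 0.46050 mol Mg, 0.46050 mol O.
SiO2: 55.17/60.083 = 0.91823 mol → 0.91823 mol Si, 1.83646 mol O.
Total oxygen = 2.76061 mol. Normalization factor = 6/2.76061 = 2.17343.
Mg per 6 O = 0.46050 × 2.17343 = 1.001.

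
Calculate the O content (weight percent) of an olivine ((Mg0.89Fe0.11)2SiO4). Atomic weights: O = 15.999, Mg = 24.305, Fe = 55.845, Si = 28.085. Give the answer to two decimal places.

43.35 weight percent

M((Mg0.89Fe0.11)2SiO4) = 147.630 g/mol.
O contributes 4 × 15.999 = 63.996 g per mole.
63.996/147.630 = 0.4335 → 43.35%.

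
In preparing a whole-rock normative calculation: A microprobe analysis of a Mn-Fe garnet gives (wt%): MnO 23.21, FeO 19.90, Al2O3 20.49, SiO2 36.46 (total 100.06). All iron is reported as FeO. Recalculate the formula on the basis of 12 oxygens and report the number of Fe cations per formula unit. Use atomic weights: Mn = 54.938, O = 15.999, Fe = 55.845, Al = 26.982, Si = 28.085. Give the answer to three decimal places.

MnO (M=70.937): mol = 0.32719; Mn = 0.32719, O = 0.32719.
FeO (M=71.844): mol = 0.27699; Fe = 0.27699, O = 0.27699.
Al2O3 (M=101.961): mol = 0.20096; Al = 0.40192, O = 0.60288.
SiO2 (M=60.083): mol = 0.60683; Si = 0.60683, O = 1.21366.
ΣO = 2.42072; factor = 12/ΣO = 4.95720.
Fe apfu = 0.27699 × 4.95720 = 1.373.

1.373 Fe apfu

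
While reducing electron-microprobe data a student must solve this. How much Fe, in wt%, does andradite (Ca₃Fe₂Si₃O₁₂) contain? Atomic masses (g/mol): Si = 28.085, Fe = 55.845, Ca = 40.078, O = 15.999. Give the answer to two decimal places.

21.98 wt%

Formula mass = 3·40.078 + 2·55.845 + 3·28.085 + 12·15.999 = 508.167 g/mol, of which 111.690 g is Fe.
So Fe makes up 111.690/508.167 = 0.2198 of the mass, i.e. 21.98%.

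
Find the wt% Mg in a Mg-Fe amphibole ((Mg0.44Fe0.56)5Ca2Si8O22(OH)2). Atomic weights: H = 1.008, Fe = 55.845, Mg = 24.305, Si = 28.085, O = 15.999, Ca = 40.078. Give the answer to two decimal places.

5.94 wt%

M((Mg0.44Fe0.56)5Ca2Si8O22(OH)2) = 900.665 g/mol.
Mg contributes 2.20 × 24.305 = 53.471 g per mole.
53.471/900.665 = 0.0594 → 5.94%.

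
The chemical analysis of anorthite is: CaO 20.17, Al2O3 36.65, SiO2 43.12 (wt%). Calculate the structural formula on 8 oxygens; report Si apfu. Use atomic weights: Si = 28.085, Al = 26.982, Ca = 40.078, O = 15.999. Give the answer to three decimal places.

CaO: 20.17/56.077 = 0.35968 mol → 0.35968 mol Ca, 0.35968 mol O.
Al2O3: 36.65/101.961 = 0.35945 mol → 0.71890 mol Al, 1.07835 mol O.
SiO2: 43.12/60.083 = 0.71767 mol → 0.71767 mol Si, 1.43534 mol O.
Total oxygen = 2.87337 mol. Normalization factor = 8/2.87337 = 2.78419.
Si per 8 O = 0.71767 × 2.78419 = 1.998.

1.998 Si apfu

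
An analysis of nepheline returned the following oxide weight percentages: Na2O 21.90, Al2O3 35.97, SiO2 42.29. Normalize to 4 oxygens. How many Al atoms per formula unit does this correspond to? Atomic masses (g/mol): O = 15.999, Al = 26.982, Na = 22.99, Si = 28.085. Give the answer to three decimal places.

Na2O (M=61.979): mol = 0.35335; Na = 0.70670, O = 0.35335.
Al2O3 (M=101.961): mol = 0.35278; Al = 0.70556, O = 1.05834.
SiO2 (M=60.083): mol = 0.70386; Si = 0.70386, O = 1.40772.
ΣO = 2.81941; factor = 4/ΣO = 1.41874.
Al apfu = 0.70556 × 1.41874 = 1.001.

1.001 Al apfu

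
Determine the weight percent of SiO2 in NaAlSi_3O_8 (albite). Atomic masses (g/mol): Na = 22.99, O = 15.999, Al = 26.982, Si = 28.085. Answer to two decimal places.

68.74 wt%

Formula mass = 262.219 g/mol.
3 Si → 3.0000 mol SiO2 per formula unit; M(SiO2) = 60.083, so SiO2 mass = 180.249 g.
180.249/262.219 × 100 = 68.74 wt%.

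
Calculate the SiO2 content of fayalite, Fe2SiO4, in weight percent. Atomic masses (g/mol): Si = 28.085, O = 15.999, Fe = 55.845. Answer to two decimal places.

29.49 wt%

Formula mass = 203.771 g/mol.
1 Si → 1.0000 mol SiO2 per formula unit; M(SiO2) = 60.083, so SiO2 mass = 60.083 g.
60.083/203.771 × 100 = 29.49 wt%.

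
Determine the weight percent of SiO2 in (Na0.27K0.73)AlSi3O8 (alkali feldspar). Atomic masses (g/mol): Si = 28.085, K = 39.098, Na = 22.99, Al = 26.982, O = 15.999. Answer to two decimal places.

M((Na0.27K0.73)AlSi3O8) = 273.978 g/mol; M(SiO2) = 60.083 g/mol.
Moles SiO2 per formula unit = 3 Si ÷ 1 = 3.0000.
SiO2 fraction = (3.0000 × 60.083) / 273.978 = 180.249/273.978 = 0.6579.

65.79 wt%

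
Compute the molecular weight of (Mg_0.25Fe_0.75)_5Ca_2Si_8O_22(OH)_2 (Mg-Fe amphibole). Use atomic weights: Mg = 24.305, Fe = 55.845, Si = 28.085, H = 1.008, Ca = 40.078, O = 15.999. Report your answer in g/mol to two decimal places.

930.63 g/mol

The formula mass is the sum 1.25*24.305 + 3.75*55.845 + 2*40.078 + 8*28.085 + 24*15.999 + 2*1.008.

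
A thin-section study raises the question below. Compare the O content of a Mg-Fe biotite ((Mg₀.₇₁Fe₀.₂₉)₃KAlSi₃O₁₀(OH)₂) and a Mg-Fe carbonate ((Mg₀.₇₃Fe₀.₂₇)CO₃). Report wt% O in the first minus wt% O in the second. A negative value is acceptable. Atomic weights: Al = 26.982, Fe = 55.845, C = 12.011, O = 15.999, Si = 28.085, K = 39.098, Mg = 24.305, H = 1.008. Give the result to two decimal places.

First mineral: 191.988 g O in 444.694 g formula = 43.17 wt% O.
Second mineral: 47.997 g O in 92.829 g formula = 51.70 wt% O.
43.17% − 51.70% gives a difference of -8.53 percentage points.

-8.53 percentage points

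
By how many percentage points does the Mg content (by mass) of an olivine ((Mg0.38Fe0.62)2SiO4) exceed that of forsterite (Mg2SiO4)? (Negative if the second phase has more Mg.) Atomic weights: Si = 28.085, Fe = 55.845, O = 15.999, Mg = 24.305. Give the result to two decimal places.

-24.28 percentage points

Mg in (Mg0.38Fe0.62)2SiO4: molar mass 179.801 g/mol; 0.76×24.305 = 18.472 g → 10.27 wt%.
Mg in Mg2SiO4: molar mass 140.691 g/mol; 2×24.305 = 48.610 g → 34.55 wt%.
Difference = 10.27 − 34.55 = -24.28 percentage points.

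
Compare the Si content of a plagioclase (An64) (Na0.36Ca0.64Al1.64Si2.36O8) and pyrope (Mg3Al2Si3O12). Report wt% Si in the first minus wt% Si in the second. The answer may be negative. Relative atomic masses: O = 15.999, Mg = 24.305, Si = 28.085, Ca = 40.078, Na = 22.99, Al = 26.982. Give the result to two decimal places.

3.43 percentage points

Si in Na0.36Ca0.64Al1.64Si2.36O8: molar mass 272.449 g/mol; 2.36×28.085 = 66.281 g → 24.33 wt%.
Si in Mg3Al2Si3O12: molar mass 403.122 g/mol; 3×28.085 = 84.255 g → 20.90 wt%.
Difference = 24.33 − 20.90 = 3.43 percentage points.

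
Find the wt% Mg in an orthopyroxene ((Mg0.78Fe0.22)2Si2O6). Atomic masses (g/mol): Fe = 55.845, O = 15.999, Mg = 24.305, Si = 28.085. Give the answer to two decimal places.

17.66 wt%

Molar mass of (Mg0.78Fe0.22)2Si2O6: 1.56*24.305 + 0.44*55.845 + 2*28.085 + 6*15.999 = 214.652 g/mol.
Mass of Mg per formula unit: 1.56 × 24.305 = 37.916 g.
Weight fraction Mg = 37.916 / 214.652 = 0.1766.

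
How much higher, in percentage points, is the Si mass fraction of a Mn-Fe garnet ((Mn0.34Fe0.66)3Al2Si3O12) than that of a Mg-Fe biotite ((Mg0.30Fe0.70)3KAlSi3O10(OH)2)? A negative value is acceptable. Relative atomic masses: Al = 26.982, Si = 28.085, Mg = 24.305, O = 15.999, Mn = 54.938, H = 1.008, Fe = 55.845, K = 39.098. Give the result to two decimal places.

Si in (Mn0.34Fe0.66)3Al2Si3O12: molar mass 496.817 g/mol; 3×28.085 = 84.255 g → 16.96 wt%.
Si in (Mg0.30Fe0.70)3KAlSi3O10(OH)2: molar mass 483.488 g/mol; 3×28.085 = 84.255 g → 17.43 wt%.
Difference = 16.96 − 17.43 = -0.47 percentage points.

-0.47 percentage points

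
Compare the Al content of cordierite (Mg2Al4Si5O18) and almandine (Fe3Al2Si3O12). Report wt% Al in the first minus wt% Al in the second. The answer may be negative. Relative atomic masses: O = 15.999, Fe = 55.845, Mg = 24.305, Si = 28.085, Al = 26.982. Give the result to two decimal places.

Al in Mg2Al4Si5O18: molar mass 584.945 g/mol; 4×26.982 = 107.928 g → 18.45 wt%.
Al in Fe3Al2Si3O12: molar mass 497.742 g/mol; 2×26.982 = 53.964 g → 10.84 wt%.
Difference = 18.45 − 10.84 = 7.61 percentage points.

7.61 percentage points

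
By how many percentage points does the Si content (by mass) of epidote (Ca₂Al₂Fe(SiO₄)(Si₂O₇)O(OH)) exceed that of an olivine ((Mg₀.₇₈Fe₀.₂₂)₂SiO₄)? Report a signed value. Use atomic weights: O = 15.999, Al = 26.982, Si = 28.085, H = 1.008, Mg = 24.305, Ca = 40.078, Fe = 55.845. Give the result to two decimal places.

-0.73 percentage points

First mineral: 84.255 g Si in 483.215 g formula = 17.44 wt% Si.
Second mineral: 28.085 g Si in 154.569 g formula = 18.17 wt% Si.
17.44% − 18.17% gives a difference of -0.73 percentage points.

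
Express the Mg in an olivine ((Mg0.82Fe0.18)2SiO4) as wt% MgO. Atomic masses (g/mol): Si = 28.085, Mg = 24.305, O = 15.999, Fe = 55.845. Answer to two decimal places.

M((Mg0.82Fe0.18)2SiO4) = 152.045 g/mol; M(MgO) = 40.304 g/mol.
Moles MgO per formula unit = 1.64 Mg ÷ 1 = 1.6400.
MgO fraction = (1.6400 × 40.304) / 152.045 = 66.099/152.045 = 0.4347.

43.47 wt%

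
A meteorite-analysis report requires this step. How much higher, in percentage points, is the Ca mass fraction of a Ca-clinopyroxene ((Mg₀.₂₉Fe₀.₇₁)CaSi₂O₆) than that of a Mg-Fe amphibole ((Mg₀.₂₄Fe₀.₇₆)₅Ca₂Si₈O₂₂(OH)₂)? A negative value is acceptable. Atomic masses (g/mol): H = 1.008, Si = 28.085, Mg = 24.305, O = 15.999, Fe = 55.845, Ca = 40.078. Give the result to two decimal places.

Ca in (Mg₀.₂₉Fe₀.₇₁)CaSi₂O₆: molar mass 238.940 g/mol; 1×40.078 = 40.078 g → 16.77 wt%.
Ca in (Mg₀.₂₄Fe₀.₇₆)₅Ca₂Si₈O₂₂(OH)₂: molar mass 932.205 g/mol; 2×40.078 = 80.156 g → 8.60 wt%.
Difference = 16.77 − 8.60 = 8.17 percentage points.

8.17 percentage points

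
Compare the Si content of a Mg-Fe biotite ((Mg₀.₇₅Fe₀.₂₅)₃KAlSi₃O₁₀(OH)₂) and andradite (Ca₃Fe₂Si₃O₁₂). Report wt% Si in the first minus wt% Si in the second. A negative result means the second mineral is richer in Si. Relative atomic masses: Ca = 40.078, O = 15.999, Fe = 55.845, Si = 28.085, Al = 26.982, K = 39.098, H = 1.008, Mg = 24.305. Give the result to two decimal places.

First mineral: 84.255 g Si in 440.909 g formula = 19.11 wt% Si.
Second mineral: 84.255 g Si in 508.167 g formula = 16.58 wt% Si.
19.11% − 16.58% gives a difference of 2.53 percentage points.

2.53 percentage points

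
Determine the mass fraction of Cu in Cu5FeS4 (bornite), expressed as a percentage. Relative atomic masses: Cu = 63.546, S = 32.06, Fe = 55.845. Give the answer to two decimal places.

Formula mass = 5*63.546 + 1*55.845 + 4*32.06 = 501.815 g/mol, of which 317.730 g is Cu.
So Cu makes up 317.730/501.815 = 0.6332 of the mass, i.e. 63.32%.

63.32 weight percent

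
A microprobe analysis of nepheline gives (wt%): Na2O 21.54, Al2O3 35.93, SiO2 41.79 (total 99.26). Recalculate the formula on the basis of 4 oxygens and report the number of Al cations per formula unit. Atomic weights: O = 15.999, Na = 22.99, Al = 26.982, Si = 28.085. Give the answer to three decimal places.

Na2O: 21.54/61.979 = 0.34754 mol → 0.69508 mol Na, 0.34754 mol O.
Al2O3: 35.93/101.961 = 0.35239 mol → 0.70478 mol Al, 1.05717 mol O.
SiO2: 41.79/60.083 = 0.69554 mol → 0.69554 mol Si, 1.39108 mol O.
Total oxygen = 2.79579 mol. Normalization factor = 4/2.79579 = 1.43072.
Al per 4 O = 0.70478 × 1.43072 = 1.008.

1.008 Al apfu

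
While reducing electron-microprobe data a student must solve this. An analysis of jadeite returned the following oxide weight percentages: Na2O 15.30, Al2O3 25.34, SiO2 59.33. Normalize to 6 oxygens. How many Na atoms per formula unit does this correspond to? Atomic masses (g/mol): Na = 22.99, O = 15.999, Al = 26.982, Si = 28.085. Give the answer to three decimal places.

0.998 Na apfu

Na2O: 15.30/61.979 = 0.24686 mol → 0.49372 mol Na, 0.24686 mol O.
Al2O3: 25.34/101.961 = 0.24853 mol → 0.49706 mol Al, 0.74559 mol O.
SiO2: 59.33/60.083 = 0.98747 mol → 0.98747 mol Si, 1.97494 mol O.
Total oxygen = 2.96739 mol. Normalization factor = 6/2.96739 = 2.02198.
Na per 6 O = 0.49372 × 2.02198 = 0.998.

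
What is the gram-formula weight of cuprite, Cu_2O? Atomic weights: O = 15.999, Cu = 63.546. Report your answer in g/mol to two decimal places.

The formula mass is the sum 2×63.546 + 1×15.999.

143.09 g/mol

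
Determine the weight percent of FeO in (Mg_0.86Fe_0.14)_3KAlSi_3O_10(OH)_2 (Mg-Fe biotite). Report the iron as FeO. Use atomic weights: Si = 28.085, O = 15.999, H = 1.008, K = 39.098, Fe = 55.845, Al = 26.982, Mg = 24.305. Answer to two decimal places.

7.01 wt%

Molar mass of (Mg_0.86Fe_0.14)_3KAlSi_3O_10(OH)_2 = 2.58*24.305 + 0.42*55.845 + 1*39.098 + 1*26.982 + 3*28.085 + 12*15.999 + 2*1.008 = 430.501 g/mol.
Each formula unit contains 0.42 Fe, equivalent to 0.42/1 = 0.4200 mol FeO.
M(FeO) = 1×55.845 + 1×15.999 = 71.844 g/mol.
Mass of FeO per formula unit = 0.4200 × 71.844 = 30.174 g.
FeO wt% = 30.174 / 430.501 × 100 = 7.01%.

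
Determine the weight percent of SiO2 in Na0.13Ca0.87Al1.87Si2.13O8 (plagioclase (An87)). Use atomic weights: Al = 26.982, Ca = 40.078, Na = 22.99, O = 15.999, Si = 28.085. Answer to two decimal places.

46.35 wt%

M(Na0.13Ca0.87Al1.87Si2.13O8) = 276.126 g/mol; M(SiO2) = 60.083 g/mol.
Moles SiO2 per formula unit = 2.13 Si ÷ 1 = 2.1300.
SiO2 fraction = (2.1300 × 60.083) / 276.126 = 127.977/276.126 = 0.4635.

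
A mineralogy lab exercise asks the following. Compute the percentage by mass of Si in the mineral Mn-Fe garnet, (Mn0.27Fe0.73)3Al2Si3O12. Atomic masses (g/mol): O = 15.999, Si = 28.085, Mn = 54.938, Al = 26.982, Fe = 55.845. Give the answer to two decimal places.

16.95 weight percent

M((Mn0.27Fe0.73)3Al2Si3O12) = 497.007 g/mol.
Si contributes 3 × 28.085 = 84.255 g per mole.
84.255/497.007 = 0.1695 → 16.95%.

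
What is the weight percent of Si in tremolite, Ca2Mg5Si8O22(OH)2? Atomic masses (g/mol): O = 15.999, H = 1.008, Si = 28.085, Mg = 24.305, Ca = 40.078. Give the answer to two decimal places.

27.66 weight percent

M(Ca2Mg5Si8O22(OH)2) = 812.353 g/mol.
Si contributes 8 × 28.085 = 224.680 g per mole.
224.680/812.353 = 0.2766 → 27.66%.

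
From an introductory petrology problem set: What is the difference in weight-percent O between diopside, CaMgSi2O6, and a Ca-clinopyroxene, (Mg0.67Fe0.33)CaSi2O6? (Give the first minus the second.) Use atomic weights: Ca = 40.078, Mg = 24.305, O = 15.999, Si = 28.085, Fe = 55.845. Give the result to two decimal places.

2.03 percentage points

First mineral: 95.994 g O in 216.547 g formula = 44.33 wt% O.
Second mineral: 95.994 g O in 226.955 g formula = 42.30 wt% O.
44.33% − 42.30% gives a difference of 2.03 percentage points.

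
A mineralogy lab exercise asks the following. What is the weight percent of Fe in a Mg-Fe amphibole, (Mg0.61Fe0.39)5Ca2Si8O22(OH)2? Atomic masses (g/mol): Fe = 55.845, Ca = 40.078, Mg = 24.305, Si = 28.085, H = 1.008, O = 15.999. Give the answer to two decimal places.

Molar mass of (Mg0.61Fe0.39)5Ca2Si8O22(OH)2: 3.05*24.305 + 1.95*55.845 + 2*40.078 + 8*28.085 + 24*15.999 + 2*1.008 = 873.856 g/mol.
Mass of Fe per formula unit: 1.95 × 55.845 = 108.898 g.
Weight fraction Fe = 108.898 / 873.856 = 0.1246.

12.46 mass %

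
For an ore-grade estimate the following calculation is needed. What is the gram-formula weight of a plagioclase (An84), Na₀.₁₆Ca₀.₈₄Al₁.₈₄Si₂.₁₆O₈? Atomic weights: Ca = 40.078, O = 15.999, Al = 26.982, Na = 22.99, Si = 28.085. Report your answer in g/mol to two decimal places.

Na: 0.16 × 22.99 = 3.6784
Ca: 0.84 × 40.078 = 33.6655
Al: 1.84 × 26.982 = 49.6469
Si: 2.16 × 28.085 = 60.6636
O: 8 × 15.999 = 127.9920
Summing the contributions gives the formula mass.

275.65 g/mol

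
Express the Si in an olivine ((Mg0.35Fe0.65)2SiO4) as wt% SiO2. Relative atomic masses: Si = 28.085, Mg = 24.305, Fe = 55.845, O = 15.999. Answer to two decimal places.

33.07 wt%

Molar mass of (Mg0.35Fe0.65)2SiO4 = 0.70·24.305 + 1.30·55.845 + 1·28.085 + 4·15.999 = 181.693 g/mol.
Each formula unit contains 1 Si, equivalent to 1/1 = 1.0000 mol SiO2.
M(SiO2) = 1×28.085 + 2×15.999 = 60.083 g/mol.
Mass of SiO2 per formula unit = 1.0000 × 60.083 = 60.083 g.
SiO2 wt% = 60.083 / 181.693 × 100 = 33.07%.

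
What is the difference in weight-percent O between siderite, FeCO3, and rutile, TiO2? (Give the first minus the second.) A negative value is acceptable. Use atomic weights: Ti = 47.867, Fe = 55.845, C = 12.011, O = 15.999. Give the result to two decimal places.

1.36 percentage points

M(FeCO3) = 115.853 g/mol, so wt% O = 47.997/115.853 × 100 = 41.43%.
M(TiO2) = 79.865 g/mol, so wt% O = 31.998/79.865 × 100 = 40.07%.
41.43 − 40.07 = 1.36 pp.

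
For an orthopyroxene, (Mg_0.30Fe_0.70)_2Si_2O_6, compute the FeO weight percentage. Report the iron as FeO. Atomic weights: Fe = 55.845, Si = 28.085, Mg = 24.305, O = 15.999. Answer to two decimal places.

41.07 wt%

Molar mass of (Mg_0.30Fe_0.70)_2Si_2O_6 = 0.60×24.305 + 1.40×55.845 + 2×28.085 + 6×15.999 = 244.930 g/mol.
Each formula unit contains 1.40 Fe, equivalent to 1.40/1 = 1.4000 mol FeO.
M(FeO) = 1×55.845 + 1×15.999 = 71.844 g/mol.
Mass of FeO per formula unit = 1.4000 × 71.844 = 100.582 g.
FeO wt% = 100.582 / 244.930 × 100 = 41.07%.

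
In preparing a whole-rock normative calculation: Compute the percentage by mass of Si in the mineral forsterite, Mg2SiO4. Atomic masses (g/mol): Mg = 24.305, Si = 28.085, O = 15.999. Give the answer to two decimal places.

M(Mg2SiO4) = 140.691 g/mol.
Si contributes 1 × 28.085 = 28.085 g per mole.
28.085/140.691 = 0.1996 → 19.96%.

19.96 weight percent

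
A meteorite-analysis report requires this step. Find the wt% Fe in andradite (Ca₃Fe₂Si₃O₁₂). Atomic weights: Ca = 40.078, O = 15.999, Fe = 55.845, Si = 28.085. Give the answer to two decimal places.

M(Ca₃Fe₂Si₃O₁₂) = 508.167 g/mol.
Fe contributes 2 × 55.845 = 111.690 g per mole.
111.690/508.167 = 0.2198 → 21.98%.

21.98 weight percent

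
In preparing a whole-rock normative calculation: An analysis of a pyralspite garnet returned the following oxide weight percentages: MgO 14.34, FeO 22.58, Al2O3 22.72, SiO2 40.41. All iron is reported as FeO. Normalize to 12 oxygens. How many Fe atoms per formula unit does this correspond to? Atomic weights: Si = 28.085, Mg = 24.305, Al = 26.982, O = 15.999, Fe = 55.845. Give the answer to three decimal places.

MgO (M=40.304): mol = 0.35580; Mg = 0.35580, O = 0.35580.
FeO (M=71.844): mol = 0.31429; Fe = 0.31429, O = 0.31429.
Al2O3 (M=101.961): mol = 0.22283; Al = 0.44566, O = 0.66849.
SiO2 (M=60.083): mol = 0.67257; Si = 0.67257, O = 1.34514.
ΣO = 2.68372; factor = 12/ΣO = 4.47141.
Fe apfu = 0.31429 × 4.47141 = 1.405.

1.405 Fe apfu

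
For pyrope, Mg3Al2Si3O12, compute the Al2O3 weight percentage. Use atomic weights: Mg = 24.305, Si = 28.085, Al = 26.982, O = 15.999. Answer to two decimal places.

25.29 wt%

Formula mass = 403.122 g/mol.
2 Al → 1.0000 mol Al2O3 per formula unit; M(Al2O3) = 101.961, so Al2O3 mass = 101.961 g.
101.961/403.122 × 100 = 25.29 wt%.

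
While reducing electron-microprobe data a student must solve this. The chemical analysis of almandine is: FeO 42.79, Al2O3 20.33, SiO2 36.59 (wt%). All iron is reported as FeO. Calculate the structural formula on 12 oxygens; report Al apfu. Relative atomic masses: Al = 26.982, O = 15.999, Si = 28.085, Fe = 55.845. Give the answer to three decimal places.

1.984 Al apfu

FeO: 42.79/71.844 = 0.59560 mol → 0.59560 mol Fe, 0.59560 mol O.
Al2O3: 20.33/101.961 = 0.19939 mol → 0.39878 mol Al, 0.59817 mol O.
SiO2: 36.59/60.083 = 0.60899 mol → 0.60899 mol Si, 1.21798 mol O.
Total oxygen = 2.41175 mol. Normalization factor = 12/2.41175 = 4.97564.
Al per 12 O = 0.39878 × 4.97564 = 1.984.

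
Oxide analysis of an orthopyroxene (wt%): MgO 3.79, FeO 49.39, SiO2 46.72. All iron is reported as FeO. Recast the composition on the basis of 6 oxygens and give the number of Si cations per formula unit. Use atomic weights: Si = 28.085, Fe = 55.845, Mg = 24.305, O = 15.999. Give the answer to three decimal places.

MgO: 3.79/40.304 = 0.09404 mol → 0.09404 mol Mg, 0.09404 mol O.
FeO: 49.39/71.844 = 0.68746 mol → 0.68746 mol Fe, 0.68746 mol O.
SiO2: 46.72/60.083 = 0.77759 mol → 0.77759 mol Si, 1.55518 mol O.
Total oxygen = 2.33668 mol. Normalization factor = 6/2.33668 = 2.56775.
Si per 6 O = 0.77759 × 2.56775 = 1.997.

1.997 Si apfu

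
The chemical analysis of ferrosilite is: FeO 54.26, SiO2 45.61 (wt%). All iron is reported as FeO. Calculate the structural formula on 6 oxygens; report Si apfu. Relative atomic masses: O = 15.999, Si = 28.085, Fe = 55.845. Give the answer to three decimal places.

FeO: 54.26/71.844 = 0.75525 mol → 0.75525 mol Fe, 0.75525 mol O.
SiO2: 45.61/60.083 = 0.75912 mol → 0.75912 mol Si, 1.51824 mol O.
Total oxygen = 2.27349 mol. Normalization factor = 6/2.27349 = 2.63911.
Si per 6 O = 0.75912 × 2.63911 = 2.003.

2.003 Si apfu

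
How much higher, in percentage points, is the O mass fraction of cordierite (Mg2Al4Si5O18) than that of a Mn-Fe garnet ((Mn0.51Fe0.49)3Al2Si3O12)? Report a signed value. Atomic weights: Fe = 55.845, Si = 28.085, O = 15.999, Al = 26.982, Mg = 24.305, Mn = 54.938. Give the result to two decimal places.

10.55 percentage points

First mineral: 287.982 g O in 584.945 g formula = 49.23 wt% O.
Second mineral: 191.988 g O in 496.354 g formula = 38.68 wt% O.
49.23% − 38.68% gives a difference of 10.55 percentage points.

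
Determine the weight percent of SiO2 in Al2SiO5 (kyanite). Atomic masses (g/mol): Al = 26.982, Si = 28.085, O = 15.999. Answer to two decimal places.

37.08 wt%

M(Al2SiO5) = 162.044 g/mol; M(SiO2) = 60.083 g/mol.
Moles SiO2 per formula unit = 1 Si ÷ 1 = 1.0000.
SiO2 fraction = (1.0000 × 60.083) / 162.044 = 60.083/162.044 = 0.3708.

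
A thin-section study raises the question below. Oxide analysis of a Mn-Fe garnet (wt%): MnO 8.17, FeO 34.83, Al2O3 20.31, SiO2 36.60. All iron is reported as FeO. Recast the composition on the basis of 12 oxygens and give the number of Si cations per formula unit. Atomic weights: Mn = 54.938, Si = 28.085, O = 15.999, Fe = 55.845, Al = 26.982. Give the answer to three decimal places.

MnO: 8.17/70.937 = 0.11517 mol → 0.11517 mol Mn, 0.11517 mol O.
FeO: 34.83/71.844 = 0.48480 mol → 0.48480 mol Fe, 0.48480 mol O.
Al2O3: 20.31/101.961 = 0.19919 mol → 0.39838 mol Al, 0.59757 mol O.
SiO2: 36.60/60.083 = 0.60916 mol → 0.60916 mol Si, 1.21832 mol O.
Total oxygen = 2.41586 mol. Normalization factor = 12/2.41586 = 4.96718.
Si per 12 O = 0.60916 × 4.96718 = 3.026.

3.026 Si apfu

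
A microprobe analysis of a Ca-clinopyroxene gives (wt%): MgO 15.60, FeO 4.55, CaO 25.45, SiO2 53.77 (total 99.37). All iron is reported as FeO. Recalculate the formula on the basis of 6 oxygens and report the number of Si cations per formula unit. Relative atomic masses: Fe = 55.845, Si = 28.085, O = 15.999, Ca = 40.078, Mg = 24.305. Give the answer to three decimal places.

15.60 wt% MgO ÷ 40.304 g/mol = 0.38706 mol, giving 0.38706 Mg and 0.38706 O.
4.55 wt% FeO ÷ 71.844 g/mol = 0.06333 mol, giving 0.06333 Fe and 0.06333 O.
25.45 wt% CaO ÷ 56.077 g/mol = 0.45384 mol, giving 0.45384 Ca and 0.45384 O.
53.77 wt% SiO2 ÷ 60.083 g/mol = 0.89493 mol, giving 0.89493 Si and 1.78986 O.
Oxygen sums to 2.69409; scaling by 6/2.69409 = 2.22710 puts the formula on 6 O.
Si: 0.89493 × 2.22710 = 1.993 atoms per formula unit.

1.993 Si apfu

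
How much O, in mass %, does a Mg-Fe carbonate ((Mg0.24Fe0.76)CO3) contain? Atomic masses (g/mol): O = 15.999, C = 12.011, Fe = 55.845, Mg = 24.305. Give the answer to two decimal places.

44.33 mass %

Molar mass of (Mg0.24Fe0.76)CO3: 0.24·24.305 + 0.76·55.845 + 1·12.011 + 3·15.999 = 108.283 g/mol.
Mass of O per formula unit: 3 × 15.999 = 47.997 g.
Weight fraction O = 47.997 / 108.283 = 0.4433.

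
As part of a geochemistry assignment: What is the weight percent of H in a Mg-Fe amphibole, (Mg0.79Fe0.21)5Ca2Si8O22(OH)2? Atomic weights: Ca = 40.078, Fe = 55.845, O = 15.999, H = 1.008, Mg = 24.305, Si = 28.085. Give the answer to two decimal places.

0.24 weight percent

Molar mass of (Mg0.79Fe0.21)5Ca2Si8O22(OH)2: 3.95*24.305 + 1.05*55.845 + 2*40.078 + 8*28.085 + 24*15.999 + 2*1.008 = 845.470 g/mol.
Mass of H per formula unit: 2 × 1.008 = 2.016 g.
Weight fraction H = 2.016 / 845.470 = 0.0024.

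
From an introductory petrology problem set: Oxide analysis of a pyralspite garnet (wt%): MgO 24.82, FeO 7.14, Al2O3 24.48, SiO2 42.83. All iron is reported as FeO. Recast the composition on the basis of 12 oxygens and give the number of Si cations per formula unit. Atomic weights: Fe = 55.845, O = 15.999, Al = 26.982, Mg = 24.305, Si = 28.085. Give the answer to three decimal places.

24.82 wt% MgO ÷ 40.304 g/mol = 0.61582 mol, giving 0.61582 Mg and 0.61582 O.
7.14 wt% FeO ÷ 71.844 g/mol = 0.09938 mol, giving 0.09938 Fe and 0.09938 O.
24.48 wt% Al2O3 ÷ 101.961 g/mol = 0.24009 mol, giving 0.48018 Al and 0.72027 O.
42.83 wt% SiO2 ÷ 60.083 g/mol = 0.71285 mol, giving 0.71285 Si and 1.42570 O.
Oxygen sums to 2.86117; scaling by 12/2.86117 = 4.19409 puts the formula on 12 O.
Si: 0.71285 × 4.19409 = 2.990 atoms per formula unit.

2.990 Si apfu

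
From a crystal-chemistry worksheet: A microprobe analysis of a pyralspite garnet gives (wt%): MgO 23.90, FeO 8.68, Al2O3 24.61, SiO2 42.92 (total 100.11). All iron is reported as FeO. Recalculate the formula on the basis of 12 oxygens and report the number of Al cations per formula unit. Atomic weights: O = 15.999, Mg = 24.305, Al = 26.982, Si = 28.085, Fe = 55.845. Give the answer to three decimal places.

2.021 Al apfu

23.90 wt% MgO ÷ 40.304 g/mol = 0.59299 mol, giving 0.59299 Mg and 0.59299 O.
8.68 wt% FeO ÷ 71.844 g/mol = 0.12082 mol, giving 0.12082 Fe and 0.12082 O.
24.61 wt% Al2O3 ÷ 101.961 g/mol = 0.24137 mol, giving 0.48274 Al and 0.72411 O.
42.92 wt% SiO2 ÷ 60.083 g/mol = 0.71435 mol, giving 0.71435 Si and 1.42870 O.
Oxygen sums to 2.86662; scaling by 12/2.86662 = 4.18611 puts the formula on 12 O.
Al: 0.48274 × 4.18611 = 2.021 atoms per formula unit.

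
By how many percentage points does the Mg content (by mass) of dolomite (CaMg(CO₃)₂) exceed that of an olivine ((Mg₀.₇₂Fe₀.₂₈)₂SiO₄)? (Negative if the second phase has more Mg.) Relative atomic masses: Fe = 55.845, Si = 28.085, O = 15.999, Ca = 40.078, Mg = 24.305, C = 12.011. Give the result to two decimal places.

-8.92 percentage points

First mineral: 24.305 g Mg in 184.399 g formula = 13.18 wt% Mg.
Second mineral: 34.999 g Mg in 158.353 g formula = 22.10 wt% Mg.
13.18% − 22.10% gives a difference of -8.92 percentage points.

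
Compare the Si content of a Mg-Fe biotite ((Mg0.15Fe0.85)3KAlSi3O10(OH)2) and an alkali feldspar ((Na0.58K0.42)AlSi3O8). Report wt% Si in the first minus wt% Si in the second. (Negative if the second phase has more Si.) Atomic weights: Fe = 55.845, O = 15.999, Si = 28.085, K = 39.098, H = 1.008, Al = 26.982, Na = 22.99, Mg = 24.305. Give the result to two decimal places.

M((Mg0.15Fe0.85)3KAlSi3O10(OH)2) = 497.681 g/mol, so wt% Si = 84.255/497.681 × 100 = 16.93%.
M((Na0.58K0.42)AlSi3O8) = 268.984 g/mol, so wt% Si = 84.255/268.984 × 100 = 31.32%.
16.93 − 31.32 = -14.39 pp.

-14.39 percentage points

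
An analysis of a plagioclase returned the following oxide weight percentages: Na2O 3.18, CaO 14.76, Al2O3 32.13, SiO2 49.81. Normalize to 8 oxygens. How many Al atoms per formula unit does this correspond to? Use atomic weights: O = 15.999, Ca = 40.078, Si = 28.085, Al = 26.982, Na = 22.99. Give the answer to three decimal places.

3.18 wt% Na2O ÷ 61.979 g/mol = 0.05131 mol, giving 0.10262 Na and 0.05131 O.
14.76 wt% CaO ÷ 56.077 g/mol = 0.26321 mol, giving 0.26321 Ca and 0.26321 O.
32.13 wt% Al2O3 ÷ 101.961 g/mol = 0.31512 mol, giving 0.63024 Al and 0.94536 O.
49.81 wt% SiO2 ÷ 60.083 g/mol = 0.82902 mol, giving 0.82902 Si and 1.65804 O.
Oxygen sums to 2.91792; scaling by 8/2.91792 = 2.74168 puts the formula on 8 O.
Al: 0.63024 × 2.74168 = 1.728 atoms per formula unit.

1.728 Al apfu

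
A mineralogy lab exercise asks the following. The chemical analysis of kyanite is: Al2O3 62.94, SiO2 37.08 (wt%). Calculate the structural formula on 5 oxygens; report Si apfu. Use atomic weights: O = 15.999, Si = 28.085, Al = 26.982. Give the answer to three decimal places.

62.94 wt% Al2O3 ÷ 101.961 g/mol = 0.61729 mol, giving 1.23458 Al and 1.85187 O.
37.08 wt% SiO2 ÷ 60.083 g/mol = 0.61715 mol, giving 0.61715 Si and 1.23430 O.
Oxygen sums to 3.08617; scaling by 5/3.08617 = 1.62013 puts the formula on 5 O.
Si: 0.61715 × 1.62013 = 1.000 atoms per formula unit.

1.000 Si apfu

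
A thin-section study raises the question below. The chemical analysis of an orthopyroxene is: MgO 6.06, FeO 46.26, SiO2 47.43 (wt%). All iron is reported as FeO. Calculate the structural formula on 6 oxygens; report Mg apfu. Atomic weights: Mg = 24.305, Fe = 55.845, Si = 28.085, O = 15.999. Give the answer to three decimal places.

0.380 Mg apfu

6.06 wt% MgO ÷ 40.304 g/mol = 0.15036 mol, giving 0.15036 Mg and 0.15036 O.
46.26 wt% FeO ÷ 71.844 g/mol = 0.64390 mol, giving 0.64390 Fe and 0.64390 O.
47.43 wt% SiO2 ÷ 60.083 g/mol = 0.78941 mol, giving 0.78941 Si and 1.57882 O.
Oxygen sums to 2.37308; scaling by 6/2.37308 = 2.52836 puts the formula on 6 O.
Mg: 0.15036 × 2.52836 = 0.380 atoms per formula unit.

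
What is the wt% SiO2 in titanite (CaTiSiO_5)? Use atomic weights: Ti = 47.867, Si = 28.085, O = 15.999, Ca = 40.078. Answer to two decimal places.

Formula mass = 196.025 g/mol.
1 Si → 1.0000 mol SiO2 per formula unit; M(SiO2) = 60.083, so SiO2 mass = 60.083 g.
60.083/196.025 × 100 = 30.65 wt%.

30.65 wt%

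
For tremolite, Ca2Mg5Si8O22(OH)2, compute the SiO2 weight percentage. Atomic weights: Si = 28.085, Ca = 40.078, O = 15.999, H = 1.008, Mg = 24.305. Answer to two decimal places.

59.17 wt%

Formula mass = 812.353 g/mol.
8 Si → 8.0000 mol SiO2 per formula unit; M(SiO2) = 60.083, so SiO2 mass = 480.664 g.
480.664/812.353 × 100 = 59.17 wt%.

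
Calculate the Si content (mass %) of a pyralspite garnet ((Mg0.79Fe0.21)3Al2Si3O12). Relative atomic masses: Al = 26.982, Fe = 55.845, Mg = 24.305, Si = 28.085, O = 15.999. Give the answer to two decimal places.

19.92 mass %

Formula mass = 2.37×24.305 + 0.63×55.845 + 2×26.982 + 3×28.085 + 12×15.999 = 422.992 g/mol, of which 84.255 g is Si.
So Si makes up 84.255/422.992 = 0.1992 of the mass, i.e. 19.92%.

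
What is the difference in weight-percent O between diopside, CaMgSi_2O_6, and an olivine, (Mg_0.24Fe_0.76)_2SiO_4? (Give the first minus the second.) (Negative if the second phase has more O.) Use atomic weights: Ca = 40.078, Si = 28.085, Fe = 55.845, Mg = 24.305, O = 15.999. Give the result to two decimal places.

O in CaMgSi_2O_6: molar mass 216.547 g/mol; 6×15.999 = 95.994 g → 44.33 wt%.
O in (Mg_0.24Fe_0.76)_2SiO_4: molar mass 188.632 g/mol; 4×15.999 = 63.996 g → 33.93 wt%.
Difference = 44.33 − 33.93 = 10.40 percentage points.

10.40 percentage points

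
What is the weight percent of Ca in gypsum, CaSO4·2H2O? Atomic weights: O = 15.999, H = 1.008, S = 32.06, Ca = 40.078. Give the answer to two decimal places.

23.28 mass %

M(CaSO4·2H2O) = 172.164 g/mol.
Ca contributes 1 × 40.078 = 40.078 g per mole.
40.078/172.164 = 0.2328 → 23.28%.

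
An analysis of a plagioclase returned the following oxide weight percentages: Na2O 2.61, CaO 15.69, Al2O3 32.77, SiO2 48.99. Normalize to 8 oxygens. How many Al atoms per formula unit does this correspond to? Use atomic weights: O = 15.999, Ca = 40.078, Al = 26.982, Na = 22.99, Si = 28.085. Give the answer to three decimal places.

1.763 Al apfu

Na2O (M=61.979): mol = 0.04211; Na = 0.08422, O = 0.04211.
CaO (M=56.077): mol = 0.27979; Ca = 0.27979, O = 0.27979.
Al2O3 (M=101.961): mol = 0.32140; Al = 0.64280, O = 0.96420.
SiO2 (M=60.083): mol = 0.81537; Si = 0.81537, O = 1.63074.
ΣO = 2.91684; factor = 8/ΣO = 2.74269.
Al apfu = 0.64280 × 2.74269 = 1.763.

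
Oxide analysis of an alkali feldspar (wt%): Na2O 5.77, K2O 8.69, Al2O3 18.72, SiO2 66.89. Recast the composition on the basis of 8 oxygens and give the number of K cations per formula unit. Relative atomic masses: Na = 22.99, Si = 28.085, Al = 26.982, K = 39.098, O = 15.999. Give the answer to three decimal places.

0.498 K apfu

Na2O: 5.77/61.979 = 0.09310 mol → 0.18620 mol Na, 0.09310 mol O.
K2O: 8.69/94.195 = 0.09226 mol → 0.18452 mol K, 0.09226 mol O.
Al2O3: 18.72/101.961 = 0.18360 mol → 0.36720 mol Al, 0.55080 mol O.
SiO2: 66.89/60.083 = 1.11329 mol → 1.11329 mol Si, 2.22658 mol O.
Total oxygen = 2.96274 mol. Normalization factor = 8/2.96274 = 2.70020.
K per 8 O = 0.18452 × 2.70020 = 0.498.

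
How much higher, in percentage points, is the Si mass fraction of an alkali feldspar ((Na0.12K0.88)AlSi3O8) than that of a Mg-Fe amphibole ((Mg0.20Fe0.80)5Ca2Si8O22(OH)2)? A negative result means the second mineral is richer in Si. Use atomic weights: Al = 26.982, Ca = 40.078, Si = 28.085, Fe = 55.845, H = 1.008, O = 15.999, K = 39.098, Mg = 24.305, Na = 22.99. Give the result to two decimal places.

6.54 percentage points

M((Na0.12K0.88)AlSi3O8) = 276.394 g/mol, so wt% Si = 84.255/276.394 × 100 = 30.48%.
M((Mg0.20Fe0.80)5Ca2Si8O22(OH)2) = 938.513 g/mol, so wt% Si = 224.680/938.513 × 100 = 23.94%.
30.48 − 23.94 = 6.54 pp.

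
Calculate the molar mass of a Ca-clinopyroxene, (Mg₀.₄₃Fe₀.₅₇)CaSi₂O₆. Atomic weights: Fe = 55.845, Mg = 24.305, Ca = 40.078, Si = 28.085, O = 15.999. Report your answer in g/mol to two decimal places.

234.52 g/mol

M = 0.43×24.305 + 0.57×55.845 + 1×40.078 + 2×28.085 + 6×15.999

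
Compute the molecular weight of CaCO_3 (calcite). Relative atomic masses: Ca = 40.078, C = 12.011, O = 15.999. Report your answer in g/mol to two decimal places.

100.09 g/mol

Ca: 1 × 40.078 = 40.0780
C: 1 × 12.011 = 12.0110
O: 3 × 15.999 = 47.9970
Summing the contributions gives the formula mass.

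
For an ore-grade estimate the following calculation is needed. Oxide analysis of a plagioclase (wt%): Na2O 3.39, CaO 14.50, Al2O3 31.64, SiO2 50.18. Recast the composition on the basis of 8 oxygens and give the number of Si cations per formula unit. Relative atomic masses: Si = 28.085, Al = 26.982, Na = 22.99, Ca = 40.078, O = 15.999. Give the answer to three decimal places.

3.39 wt% Na2O ÷ 61.979 g/mol = 0.05470 mol, giving 0.10940 Na and 0.05470 O.
14.50 wt% CaO ÷ 56.077 g/mol = 0.25857 mol, giving 0.25857 Ca and 0.25857 O.
31.64 wt% Al2O3 ÷ 101.961 g/mol = 0.31031 mol, giving 0.62062 Al and 0.93093 O.
50.18 wt% SiO2 ÷ 60.083 g/mol = 0.83518 mol, giving 0.83518 Si and 1.67036 O.
Oxygen sums to 2.91456; scaling by 8/2.91456 = 2.74484 puts the formula on 8 O.
Si: 0.83518 × 2.74484 = 2.292 atoms per formula unit.

2.292 Si apfu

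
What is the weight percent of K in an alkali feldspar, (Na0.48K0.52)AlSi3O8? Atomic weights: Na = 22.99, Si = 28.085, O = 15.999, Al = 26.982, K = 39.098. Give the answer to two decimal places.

7.51 wt%

M((Na0.48K0.52)AlSi3O8) = 270.595 g/mol.
K contributes 0.52 × 39.098 = 20.331 g per mole.
20.331/270.595 = 0.0751 → 7.51%.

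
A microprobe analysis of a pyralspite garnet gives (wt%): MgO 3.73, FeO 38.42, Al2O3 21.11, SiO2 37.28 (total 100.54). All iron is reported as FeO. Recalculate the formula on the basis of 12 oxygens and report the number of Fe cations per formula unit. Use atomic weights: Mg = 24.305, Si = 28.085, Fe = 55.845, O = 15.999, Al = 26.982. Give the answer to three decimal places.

3.73 wt% MgO ÷ 40.304 g/mol = 0.09255 mol, giving 0.09255 Mg and 0.09255 O.
38.42 wt% FeO ÷ 71.844 g/mol = 0.53477 mol, giving 0.53477 Fe and 0.53477 O.
21.11 wt% Al2O3 ÷ 101.961 g/mol = 0.20704 mol, giving 0.41408 Al and 0.62112 O.
37.28 wt% SiO2 ÷ 60.083 g/mol = 0.62048 mol, giving 0.62048 Si and 1.24096 O.
Oxygen sums to 2.48940; scaling by 12/2.48940 = 4.82044 puts the formula on 12 O.
Fe: 0.53477 × 4.82044 = 2.578 atoms per formula unit.

2.578 Fe apfu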